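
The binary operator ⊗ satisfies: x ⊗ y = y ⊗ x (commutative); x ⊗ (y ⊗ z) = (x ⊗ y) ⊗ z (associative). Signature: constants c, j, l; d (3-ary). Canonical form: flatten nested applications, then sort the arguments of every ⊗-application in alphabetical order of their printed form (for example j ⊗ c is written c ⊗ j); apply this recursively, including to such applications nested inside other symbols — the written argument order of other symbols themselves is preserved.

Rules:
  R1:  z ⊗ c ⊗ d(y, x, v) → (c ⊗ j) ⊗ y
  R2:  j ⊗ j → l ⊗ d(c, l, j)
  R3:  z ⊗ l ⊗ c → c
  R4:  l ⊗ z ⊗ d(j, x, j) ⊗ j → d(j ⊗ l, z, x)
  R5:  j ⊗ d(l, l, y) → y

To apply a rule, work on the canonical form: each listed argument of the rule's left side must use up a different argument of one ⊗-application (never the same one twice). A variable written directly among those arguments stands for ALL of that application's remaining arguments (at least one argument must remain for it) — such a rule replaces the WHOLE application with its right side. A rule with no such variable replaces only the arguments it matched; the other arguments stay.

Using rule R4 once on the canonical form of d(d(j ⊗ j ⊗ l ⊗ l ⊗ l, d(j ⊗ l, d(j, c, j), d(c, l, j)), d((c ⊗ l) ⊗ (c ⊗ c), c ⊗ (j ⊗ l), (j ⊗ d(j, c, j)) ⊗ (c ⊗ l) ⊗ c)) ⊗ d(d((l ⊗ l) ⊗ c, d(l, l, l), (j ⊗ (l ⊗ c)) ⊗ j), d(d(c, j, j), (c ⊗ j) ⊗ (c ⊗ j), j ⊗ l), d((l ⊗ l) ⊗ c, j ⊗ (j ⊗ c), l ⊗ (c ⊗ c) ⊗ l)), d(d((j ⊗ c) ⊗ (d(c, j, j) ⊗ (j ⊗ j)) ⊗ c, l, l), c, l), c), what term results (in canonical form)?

Canonical form:  d(d(d(c ⊗ l ⊗ l, d(l, l, l), c ⊗ j ⊗ j ⊗ l), d(d(c, j, j), c ⊗ c ⊗ j ⊗ j, j ⊗ l), d(c ⊗ l ⊗ l, c ⊗ j ⊗ j, c ⊗ c ⊗ l ⊗ l)) ⊗ d(j ⊗ j ⊗ l ⊗ l ⊗ l, d(j ⊗ l, d(j, c, j), d(c, l, j)), d(c ⊗ c ⊗ c ⊗ l, c ⊗ j ⊗ l, c ⊗ c ⊗ d(j, c, j) ⊗ j ⊗ l)), d(d(c ⊗ c ⊗ d(c, j, j) ⊗ j ⊗ j ⊗ j, l, l), c, l), c)
Apply R4:  consuming d(j, c, j), j, l;  x := c, z := c ⊗ c
The extension variable absorbs all remaining arguments, so the whole application is rewritten.
Giving:  d(d(d(c ⊗ l ⊗ l, d(l, l, l), c ⊗ j ⊗ j ⊗ l), d(d(c, j, j), c ⊗ c ⊗ j ⊗ j, j ⊗ l), d(c ⊗ l ⊗ l, c ⊗ j ⊗ j, c ⊗ c ⊗ l ⊗ l)) ⊗ d(j ⊗ j ⊗ l ⊗ l ⊗ l, d(j ⊗ l, d(j, c, j), d(c, l, j)), d(c ⊗ c ⊗ c ⊗ l, c ⊗ j ⊗ l, d(j ⊗ l, c ⊗ c, c))), d(d(c ⊗ c ⊗ d(c, j, j) ⊗ j ⊗ j ⊗ j, l, l), c, l), c)

Answer: d(d(d(c ⊗ l ⊗ l, d(l, l, l), c ⊗ j ⊗ j ⊗ l), d(d(c, j, j), c ⊗ c ⊗ j ⊗ j, j ⊗ l), d(c ⊗ l ⊗ l, c ⊗ j ⊗ j, c ⊗ c ⊗ l ⊗ l)) ⊗ d(j ⊗ j ⊗ l ⊗ l ⊗ l, d(j ⊗ l, d(j, c, j), d(c, l, j)), d(c ⊗ c ⊗ c ⊗ l, c ⊗ j ⊗ l, d(j ⊗ l, c ⊗ c, c))), d(d(c ⊗ c ⊗ d(c, j, j) ⊗ j ⊗ j ⊗ j, l, l), c, l), c)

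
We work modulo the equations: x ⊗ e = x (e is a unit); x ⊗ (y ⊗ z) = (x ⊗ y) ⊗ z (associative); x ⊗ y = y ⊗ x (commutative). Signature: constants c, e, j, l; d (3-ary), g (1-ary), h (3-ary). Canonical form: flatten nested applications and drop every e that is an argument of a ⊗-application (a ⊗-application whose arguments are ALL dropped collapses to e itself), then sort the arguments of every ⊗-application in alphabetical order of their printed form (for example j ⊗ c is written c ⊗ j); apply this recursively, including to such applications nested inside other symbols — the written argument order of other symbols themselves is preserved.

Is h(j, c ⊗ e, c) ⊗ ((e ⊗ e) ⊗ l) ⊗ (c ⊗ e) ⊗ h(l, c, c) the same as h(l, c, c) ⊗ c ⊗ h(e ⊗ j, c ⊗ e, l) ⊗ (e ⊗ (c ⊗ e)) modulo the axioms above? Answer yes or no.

Answer: no — c ⊗ h(j, c, c) ⊗ h(l, c, c) ⊗ l vs c ⊗ c ⊗ h(j, c, l) ⊗ h(l, c, c)

Derivation:
Left:  h(j, c ⊗ e, c) ⊗ ((e ⊗ e) ⊗ l) ⊗ (c ⊗ e) ⊗ h(l, c, c)
  Merge nested applications:  h(j, c ⊗ e, c) ⊗ e ⊗ e ⊗ l ⊗ c ⊗ e ⊗ h(l, c, c)
  Inside:  h(j, c ⊗ e, c)  →  h(j, c, c)
  Drop the unit:  drop e (×3)
  Order the arguments:  c ⊗ h(j, c, c) ⊗ h(l, c, c) ⊗ l
Right:  h(l, c, c) ⊗ c ⊗ h(e ⊗ j, c ⊗ e, l) ⊗ (e ⊗ (c ⊗ e))
  Merge nested applications:  h(l, c, c) ⊗ c ⊗ h(e ⊗ j, c ⊗ e, l) ⊗ e ⊗ c ⊗ e
  Canonicalize subterm:  h(e ⊗ j, c ⊗ e, l)  →  h(j, c, l)
  Units out:  drop e (×2)
  Sort arguments:  c ⊗ c ⊗ h(j, c, l) ⊗ h(l, c, c)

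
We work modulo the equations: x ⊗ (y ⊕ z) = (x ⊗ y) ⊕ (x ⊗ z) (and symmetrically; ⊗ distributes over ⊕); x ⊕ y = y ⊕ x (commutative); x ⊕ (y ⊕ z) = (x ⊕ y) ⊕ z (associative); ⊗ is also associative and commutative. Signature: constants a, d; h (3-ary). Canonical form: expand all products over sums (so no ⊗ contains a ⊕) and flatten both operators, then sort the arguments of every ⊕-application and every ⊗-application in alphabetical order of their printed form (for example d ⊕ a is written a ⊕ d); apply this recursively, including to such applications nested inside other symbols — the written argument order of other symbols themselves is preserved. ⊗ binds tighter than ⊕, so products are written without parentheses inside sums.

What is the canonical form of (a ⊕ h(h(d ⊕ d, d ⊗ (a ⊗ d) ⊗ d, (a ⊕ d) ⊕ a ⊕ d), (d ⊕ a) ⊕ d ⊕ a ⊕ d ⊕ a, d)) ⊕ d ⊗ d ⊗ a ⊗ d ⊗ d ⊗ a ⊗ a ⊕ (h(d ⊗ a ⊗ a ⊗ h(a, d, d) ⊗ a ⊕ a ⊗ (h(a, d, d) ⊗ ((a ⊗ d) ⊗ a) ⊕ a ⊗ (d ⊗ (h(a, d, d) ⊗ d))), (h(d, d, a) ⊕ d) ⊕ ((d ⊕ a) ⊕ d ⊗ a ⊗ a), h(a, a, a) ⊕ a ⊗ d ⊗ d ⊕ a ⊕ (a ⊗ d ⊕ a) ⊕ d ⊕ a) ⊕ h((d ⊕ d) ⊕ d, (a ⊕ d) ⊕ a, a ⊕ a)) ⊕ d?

Answer: a ⊕ a ⊗ a ⊗ a ⊗ d ⊗ d ⊗ d ⊗ d ⊕ d ⊕ h(a ⊗ a ⊗ a ⊗ d ⊗ h(a, d, d) ⊕ a ⊗ a ⊗ a ⊗ d ⊗ h(a, d, d) ⊕ a ⊗ a ⊗ d ⊗ d ⊗ h(a, d, d), a ⊕ a ⊗ a ⊗ d ⊕ d ⊕ d ⊕ h(d, d, a), a ⊕ a ⊕ a ⊕ a ⊗ d ⊕ a ⊗ d ⊗ d ⊕ d ⊕ h(a, a, a)) ⊕ h(d ⊕ d ⊕ d, a ⊕ a ⊕ d, a ⊕ a) ⊕ h(h(d ⊕ d, a ⊗ d ⊗ d ⊗ d, a ⊕ a ⊕ d ⊕ d), a ⊕ a ⊕ a ⊕ d ⊕ d ⊕ d, d)

Derivation:
Distribute:  a ⊕ h(h(d ⊕ d, a ⊗ d ⊗ d ⊗ d, a ⊕ a ⊕ d ⊕ d), a ⊕ a ⊕ a ⊕ d ⊕ d ⊕ d, d) ⊕ a ⊗ a ⊗ a ⊗ d ⊗ d ⊗ d ⊗ d ⊕ h(a ⊗ a ⊗ a ⊗ d ⊗ h(a, d, d) ⊕ a ⊗ a ⊗ a ⊗ d ⊗ h(a, d, d) ⊕ a ⊗ a ⊗ d ⊗ d ⊗ h(a, d, d), a ⊕ a ⊗ a ⊗ d ⊕ d ⊕ d ⊕ h(d, d, a), a ⊕ a ⊕ a ⊕ a ⊗ d ⊕ a ⊗ d ⊗ d ⊕ d ⊕ h(a, a, a)) ⊕ h(d ⊕ d ⊕ d, a ⊕ a ⊕ d, a ⊕ a) ⊕ d
Sort:  a ⊕ a ⊗ a ⊗ a ⊗ d ⊗ d ⊗ d ⊗ d ⊕ d ⊕ h(a ⊗ a ⊗ a ⊗ d ⊗ h(a, d, d) ⊕ a ⊗ a ⊗ a ⊗ d ⊗ h(a, d, d) ⊕ a ⊗ a ⊗ d ⊗ d ⊗ h(a, d, d), a ⊕ a ⊗ a ⊗ d ⊕ d ⊕ d ⊕ h(d, d, a), a ⊕ a ⊕ a ⊕ a ⊗ d ⊕ a ⊗ d ⊗ d ⊕ d ⊕ h(a, a, a)) ⊕ h(d ⊕ d ⊕ d, a ⊕ a ⊕ d, a ⊕ a) ⊕ h(h(d ⊕ d, a ⊗ d ⊗ d ⊗ d, a ⊕ a ⊕ d ⊕ d), a ⊕ a ⊕ a ⊕ d ⊕ d ⊕ d, d)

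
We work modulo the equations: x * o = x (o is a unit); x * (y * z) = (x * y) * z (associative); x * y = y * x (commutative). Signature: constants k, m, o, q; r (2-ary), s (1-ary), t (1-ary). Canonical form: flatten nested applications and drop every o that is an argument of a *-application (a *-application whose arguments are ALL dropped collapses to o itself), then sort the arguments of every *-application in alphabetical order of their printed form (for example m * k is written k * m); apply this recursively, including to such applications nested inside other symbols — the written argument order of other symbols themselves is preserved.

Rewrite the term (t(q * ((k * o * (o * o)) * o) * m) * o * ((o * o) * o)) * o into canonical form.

Answer: t(k * m * q)

Derivation:
Merge nested applications:  t(q * ((k * o * (o * o)) * o) * m) * o * o * o * o * o
Simplify inside:  t(q * ((k * o * (o * o)) * o) * m)  →  t(k * m * q)
Drop the unit:  drop o (×5)
Sort arguments:  t(k * m * q)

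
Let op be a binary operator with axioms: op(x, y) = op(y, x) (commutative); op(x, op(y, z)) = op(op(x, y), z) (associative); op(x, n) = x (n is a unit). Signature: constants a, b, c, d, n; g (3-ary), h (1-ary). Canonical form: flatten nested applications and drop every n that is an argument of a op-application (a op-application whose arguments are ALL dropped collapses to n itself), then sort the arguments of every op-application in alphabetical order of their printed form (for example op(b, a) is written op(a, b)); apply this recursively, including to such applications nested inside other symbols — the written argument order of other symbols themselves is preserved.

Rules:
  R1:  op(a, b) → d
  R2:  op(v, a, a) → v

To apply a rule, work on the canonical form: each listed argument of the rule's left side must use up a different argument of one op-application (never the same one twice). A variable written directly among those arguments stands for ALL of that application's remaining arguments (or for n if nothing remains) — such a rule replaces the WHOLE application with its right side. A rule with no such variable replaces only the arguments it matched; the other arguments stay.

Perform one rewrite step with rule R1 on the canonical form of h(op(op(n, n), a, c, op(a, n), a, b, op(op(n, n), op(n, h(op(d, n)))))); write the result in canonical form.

Canonical form:  h(op(a, a, a, b, c, h(d)))
R1 matches:  uses a, b
Giving:  h(op(a, a, c, d, h(d)))

Answer: h(op(a, a, c, d, h(d)))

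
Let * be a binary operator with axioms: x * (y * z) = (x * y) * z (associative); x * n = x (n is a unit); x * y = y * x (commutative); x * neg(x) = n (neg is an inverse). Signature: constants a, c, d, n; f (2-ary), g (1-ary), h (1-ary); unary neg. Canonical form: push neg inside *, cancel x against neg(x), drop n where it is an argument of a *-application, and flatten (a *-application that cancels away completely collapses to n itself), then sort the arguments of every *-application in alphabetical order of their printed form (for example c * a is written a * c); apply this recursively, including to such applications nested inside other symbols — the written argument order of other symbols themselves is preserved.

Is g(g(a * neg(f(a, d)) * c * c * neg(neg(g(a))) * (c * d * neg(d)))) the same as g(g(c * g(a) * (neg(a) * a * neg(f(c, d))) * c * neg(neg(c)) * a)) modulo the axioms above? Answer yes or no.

Answer: no — g(g(a * c * c * c * g(a) * neg(f(a, d)))) vs g(g(a * c * c * c * g(a) * neg(f(c, d))))

Derivation:
Left:  g(g(a * neg(f(a, d)) * c * c * neg(neg(g(a))) * (c * d * neg(d))))
  Work inside:  a * neg(f(a, d)) * c * c * neg(neg(g(a))) * (c * d * neg(d))
  Push neg inside:  distribute neg over * and collapse double neg
  Inverses cancel:  d cancels
  Combine occurrences:  a * neg(f(a, d)) * c * c * c * g(a)
  Order the arguments:  a * c * c * c * g(a) * neg(f(a, d))
  Rebuild:  g(g(a * c * c * c * g(a) * neg(f(a, d))))
Right:  g(g(c * g(a) * (neg(a) * a * neg(f(c, d))) * c * neg(neg(c)) * a))
  Work inside:  c * g(a) * (neg(a) * a * neg(f(c, d))) * c * neg(neg(c)) * a
  Push neg inside:  distribute neg over * and collapse double neg
  Collect:  c * c * c * g(a) * a * neg(f(c, d))
  Order the arguments:  a * c * c * c * g(a) * neg(f(c, d))
  Rebuild:  g(g(a * c * c * c * g(a) * neg(f(c, d))))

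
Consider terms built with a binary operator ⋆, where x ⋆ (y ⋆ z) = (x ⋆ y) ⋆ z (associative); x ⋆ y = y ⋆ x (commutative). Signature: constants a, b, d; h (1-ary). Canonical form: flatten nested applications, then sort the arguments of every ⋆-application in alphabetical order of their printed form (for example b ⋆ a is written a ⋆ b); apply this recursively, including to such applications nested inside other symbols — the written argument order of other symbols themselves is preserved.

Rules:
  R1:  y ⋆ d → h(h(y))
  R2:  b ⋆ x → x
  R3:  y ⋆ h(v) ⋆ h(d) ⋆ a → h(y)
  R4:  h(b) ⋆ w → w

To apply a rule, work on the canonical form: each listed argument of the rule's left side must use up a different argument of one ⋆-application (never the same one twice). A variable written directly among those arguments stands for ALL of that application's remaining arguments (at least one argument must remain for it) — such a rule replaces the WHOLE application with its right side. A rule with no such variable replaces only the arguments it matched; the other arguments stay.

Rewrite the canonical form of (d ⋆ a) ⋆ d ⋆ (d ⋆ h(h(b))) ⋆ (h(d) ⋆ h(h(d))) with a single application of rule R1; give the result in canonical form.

Answer: h(h(a ⋆ d ⋆ d ⋆ h(d) ⋆ h(h(b)) ⋆ h(h(d))))

Derivation:
Canonical form:  a ⋆ d ⋆ d ⋆ d ⋆ h(d) ⋆ h(h(b)) ⋆ h(h(d))
Match R1:  consume d;  y := a ⋆ d ⋆ d ⋆ h(d) ⋆ h(h(b)) ⋆ h(h(d))
Every leftover argument binds to the variable; the entire application is replaced.
Giving:  h(h(a ⋆ d ⋆ d ⋆ h(d) ⋆ h(h(b)) ⋆ h(h(d))))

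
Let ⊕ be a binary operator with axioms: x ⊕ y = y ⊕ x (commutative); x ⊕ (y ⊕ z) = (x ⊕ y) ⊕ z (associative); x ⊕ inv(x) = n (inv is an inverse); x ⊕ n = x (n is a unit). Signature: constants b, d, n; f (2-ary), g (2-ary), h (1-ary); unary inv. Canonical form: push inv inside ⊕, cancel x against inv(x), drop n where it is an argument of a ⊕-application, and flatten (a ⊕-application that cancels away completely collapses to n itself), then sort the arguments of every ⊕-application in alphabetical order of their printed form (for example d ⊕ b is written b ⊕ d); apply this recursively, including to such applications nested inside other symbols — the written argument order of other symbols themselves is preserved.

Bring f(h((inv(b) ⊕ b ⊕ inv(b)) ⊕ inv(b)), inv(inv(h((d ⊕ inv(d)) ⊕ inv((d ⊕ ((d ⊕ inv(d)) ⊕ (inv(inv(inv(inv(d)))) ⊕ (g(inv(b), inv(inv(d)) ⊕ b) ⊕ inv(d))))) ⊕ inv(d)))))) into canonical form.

Answer: f(h(inv(b) ⊕ inv(b)), h(inv(g(inv(b), b ⊕ d))))

Derivation:
Descend into:  (d ⊕ inv(d)) ⊕ inv((d ⊕ ((d ⊕ inv(d)) ⊕ (inv(inv(inv(inv(d)))) ⊕ (g(inv(b), inv(inv(d)) ⊕ b) ⊕ inv(d))))) ⊕ inv(d))
Push inv inside:  distribute inv over ⊕ and collapse double inv
Cancel inverse pairs:  d cancels
Collect terms:  inv(g(inv(b), b ⊕ d))
Put back:  f(h(inv(b) ⊕ inv(b)), h(inv(g(inv(b), b ⊕ d))))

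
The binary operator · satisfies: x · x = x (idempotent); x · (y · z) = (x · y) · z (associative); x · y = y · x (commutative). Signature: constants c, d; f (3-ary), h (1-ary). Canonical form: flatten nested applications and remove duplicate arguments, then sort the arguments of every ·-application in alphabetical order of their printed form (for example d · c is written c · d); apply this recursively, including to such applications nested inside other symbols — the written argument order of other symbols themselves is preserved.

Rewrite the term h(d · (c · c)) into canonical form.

Work inside:  d · (c · c)
Merge nested applications:  d · c · c
Deduplicate:  drop duplicate c
Sort arguments:  c · d
Reassemble:  h(c · d)

Answer: h(c · d)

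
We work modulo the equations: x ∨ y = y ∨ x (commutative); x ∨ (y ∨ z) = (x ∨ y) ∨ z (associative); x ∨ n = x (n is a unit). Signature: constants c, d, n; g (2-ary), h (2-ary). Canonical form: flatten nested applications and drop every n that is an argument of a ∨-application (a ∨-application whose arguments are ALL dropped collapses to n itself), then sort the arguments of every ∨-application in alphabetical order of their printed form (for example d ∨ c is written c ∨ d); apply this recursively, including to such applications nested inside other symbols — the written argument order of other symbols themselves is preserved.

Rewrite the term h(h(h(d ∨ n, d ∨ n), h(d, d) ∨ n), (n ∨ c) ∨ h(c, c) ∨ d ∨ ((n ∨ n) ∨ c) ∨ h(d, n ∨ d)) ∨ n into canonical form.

Answer: h(h(h(d, d), h(d, d)), c ∨ c ∨ d ∨ h(c, c) ∨ h(d, d))

Derivation:
Inside:  h(h(h(d ∨ n, d ∨ n), h(d, d) ∨ n), (n ∨ c) ∨ h(c, c) ∨ d ∨ ((n ∨ n) ∨ c) ∨ h(d, n ∨ d))  →  h(h(h(d, d), h(d, d)), c ∨ c ∨ d ∨ h(c, c) ∨ h(d, d))
Drop the unit:  drop n
Sort:  h(h(h(d, d), h(d, d)), c ∨ c ∨ d ∨ h(c, c) ∨ h(d, d))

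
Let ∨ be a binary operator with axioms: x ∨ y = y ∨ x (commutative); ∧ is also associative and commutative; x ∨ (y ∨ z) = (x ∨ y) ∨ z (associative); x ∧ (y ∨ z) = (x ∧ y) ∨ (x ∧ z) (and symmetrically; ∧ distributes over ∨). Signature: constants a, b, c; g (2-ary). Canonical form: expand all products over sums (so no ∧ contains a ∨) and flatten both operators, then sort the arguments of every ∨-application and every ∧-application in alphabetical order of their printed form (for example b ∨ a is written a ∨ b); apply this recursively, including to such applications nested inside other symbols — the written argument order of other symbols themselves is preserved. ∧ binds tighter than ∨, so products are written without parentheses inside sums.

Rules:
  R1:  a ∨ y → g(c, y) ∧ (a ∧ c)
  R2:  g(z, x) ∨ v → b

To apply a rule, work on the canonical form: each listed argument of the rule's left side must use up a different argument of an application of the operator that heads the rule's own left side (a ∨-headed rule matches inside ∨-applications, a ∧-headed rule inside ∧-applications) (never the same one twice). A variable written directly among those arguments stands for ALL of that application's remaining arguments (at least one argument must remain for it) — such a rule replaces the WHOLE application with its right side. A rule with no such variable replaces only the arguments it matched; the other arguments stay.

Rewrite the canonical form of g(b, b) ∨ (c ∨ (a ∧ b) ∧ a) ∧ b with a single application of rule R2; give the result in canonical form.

Answer: b

Derivation:
Canonical form:  a ∧ a ∧ b ∧ b ∨ b ∧ c ∨ g(b, b)
R2 matches:  uses g(b, b);  v := a ∧ a ∧ b ∧ b ∨ b ∧ c, x := b, z := b
The extension variable absorbs all remaining arguments, so the whole application is rewritten.
Giving:  b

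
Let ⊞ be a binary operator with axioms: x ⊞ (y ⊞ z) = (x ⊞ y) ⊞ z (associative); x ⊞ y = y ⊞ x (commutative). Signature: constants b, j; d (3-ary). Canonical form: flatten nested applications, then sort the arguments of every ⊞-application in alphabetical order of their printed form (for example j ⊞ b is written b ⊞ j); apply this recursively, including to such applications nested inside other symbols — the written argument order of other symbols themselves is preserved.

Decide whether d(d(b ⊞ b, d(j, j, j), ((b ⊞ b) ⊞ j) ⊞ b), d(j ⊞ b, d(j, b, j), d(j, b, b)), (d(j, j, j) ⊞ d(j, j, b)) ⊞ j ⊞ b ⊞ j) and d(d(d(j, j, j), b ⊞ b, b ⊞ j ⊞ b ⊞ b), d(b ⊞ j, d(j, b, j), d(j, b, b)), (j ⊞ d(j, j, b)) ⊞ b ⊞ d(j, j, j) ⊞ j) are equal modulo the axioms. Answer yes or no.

Left:  d(d(b ⊞ b, d(j, j, j), ((b ⊞ b) ⊞ j) ⊞ b), d(j ⊞ b, d(j, b, j), d(j, b, b)), (d(j, j, j) ⊞ d(j, j, b)) ⊞ j ⊞ b ⊞ j)
  Descend into:  (d(j, j, j) ⊞ d(j, j, b)) ⊞ j ⊞ b ⊞ j
  Merge nested applications:  d(j, j, j) ⊞ d(j, j, b) ⊞ j ⊞ b ⊞ j
  Sort:  b ⊞ d(j, j, b) ⊞ d(j, j, j) ⊞ j ⊞ j
  Put back:  d(d(b ⊞ b, d(j, j, j), b ⊞ b ⊞ b ⊞ j), d(b ⊞ j, d(j, b, j), d(j, b, b)), b ⊞ d(j, j, b) ⊞ d(j, j, j) ⊞ j ⊞ j)
Right:  d(d(d(j, j, j), b ⊞ b, b ⊞ j ⊞ b ⊞ b), d(b ⊞ j, d(j, b, j), d(j, b, b)), (j ⊞ d(j, j, b)) ⊞ b ⊞ d(j, j, j) ⊞ j)
  Focus inside:  (j ⊞ d(j, j, b)) ⊞ b ⊞ d(j, j, j) ⊞ j
  Merge nested applications:  j ⊞ d(j, j, b) ⊞ b ⊞ d(j, j, j) ⊞ j
  Sort arguments:  b ⊞ d(j, j, b) ⊞ d(j, j, j) ⊞ j ⊞ j
  Put back:  d(d(d(j, j, j), b ⊞ b, b ⊞ b ⊞ b ⊞ j), d(b ⊞ j, d(j, b, j), d(j, b, b)), b ⊞ d(j, j, b) ⊞ d(j, j, j) ⊞ j ⊞ j)

Answer: no — d(d(b ⊞ b, d(j, j, j), b ⊞ b ⊞ b ⊞ j), d(b ⊞ j, d(j, b, j), d(j, b, b)), b ⊞ d(j, j, b) ⊞ d(j, j, j) ⊞ j ⊞ j) vs d(d(d(j, j, j), b ⊞ b, b ⊞ b ⊞ b ⊞ j), d(b ⊞ j, d(j, b, j), d(j, b, b)), b ⊞ d(j, j, b) ⊞ d(j, j, j) ⊞ j ⊞ j)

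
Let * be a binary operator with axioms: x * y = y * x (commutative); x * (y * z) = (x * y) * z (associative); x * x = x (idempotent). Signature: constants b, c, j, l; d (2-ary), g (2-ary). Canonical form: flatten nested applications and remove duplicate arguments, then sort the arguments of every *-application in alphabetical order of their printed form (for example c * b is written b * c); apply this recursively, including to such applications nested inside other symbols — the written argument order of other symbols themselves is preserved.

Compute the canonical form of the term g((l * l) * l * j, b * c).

Answer: g(j * l, b * c)

Derivation:
Descend into:  (l * l) * l * j
Flatten:  l * l * l * j
Drop duplicates:  drop duplicate l, l
Order the arguments:  j * l
Rebuild:  g(j * l, b * c)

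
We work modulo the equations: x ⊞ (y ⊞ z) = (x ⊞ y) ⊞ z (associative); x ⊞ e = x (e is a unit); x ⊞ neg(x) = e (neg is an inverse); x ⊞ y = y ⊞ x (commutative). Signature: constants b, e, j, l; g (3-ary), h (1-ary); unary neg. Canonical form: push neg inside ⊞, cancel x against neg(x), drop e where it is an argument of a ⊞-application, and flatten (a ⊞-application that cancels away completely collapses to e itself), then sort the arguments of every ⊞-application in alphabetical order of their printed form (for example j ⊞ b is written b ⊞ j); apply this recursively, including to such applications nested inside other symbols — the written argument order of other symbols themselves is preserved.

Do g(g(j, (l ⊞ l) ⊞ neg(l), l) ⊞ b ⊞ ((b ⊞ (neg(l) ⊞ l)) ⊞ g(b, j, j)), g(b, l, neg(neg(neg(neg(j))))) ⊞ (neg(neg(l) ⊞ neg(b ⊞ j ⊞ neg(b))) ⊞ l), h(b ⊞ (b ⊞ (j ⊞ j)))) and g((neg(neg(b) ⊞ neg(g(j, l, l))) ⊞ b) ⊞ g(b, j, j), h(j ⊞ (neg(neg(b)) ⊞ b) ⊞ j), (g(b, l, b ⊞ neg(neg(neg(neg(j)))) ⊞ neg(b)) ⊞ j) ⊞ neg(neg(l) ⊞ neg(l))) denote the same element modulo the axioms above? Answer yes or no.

Answer: no — g(b ⊞ b ⊞ g(b, j, j) ⊞ g(j, l, l), g(b, l, j) ⊞ j ⊞ l ⊞ l, h(b ⊞ b ⊞ j ⊞ j)) vs g(b ⊞ b ⊞ g(b, j, j) ⊞ g(j, l, l), h(b ⊞ b ⊞ j ⊞ j), g(b, l, j) ⊞ j ⊞ l ⊞ l)

Derivation:
Left:  g(g(j, (l ⊞ l) ⊞ neg(l), l) ⊞ b ⊞ ((b ⊞ (neg(l) ⊞ l)) ⊞ g(b, j, j)), g(b, l, neg(neg(neg(neg(j))))) ⊞ (neg(neg(l) ⊞ neg(b ⊞ j ⊞ neg(b))) ⊞ l), h(b ⊞ (b ⊞ (j ⊞ j))))
  Descend into:  g(j, (l ⊞ l) ⊞ neg(l), l) ⊞ b ⊞ ((b ⊞ (neg(l) ⊞ l)) ⊞ g(b, j, j))
  Cancel:  l cancels
  Collect:  g(j, l, l) ⊞ b ⊞ b ⊞ g(b, j, j)
  Sort arguments:  b ⊞ b ⊞ g(b, j, j) ⊞ g(j, l, l)
  Put back:  g(b ⊞ b ⊞ g(b, j, j) ⊞ g(j, l, l), g(b, l, j) ⊞ j ⊞ l ⊞ l, h(b ⊞ b ⊞ j ⊞ j))
Right:  g((neg(neg(b) ⊞ neg(g(j, l, l))) ⊞ b) ⊞ g(b, j, j), h(j ⊞ (neg(neg(b)) ⊞ b) ⊞ j), (g(b, l, b ⊞ neg(neg(neg(neg(j)))) ⊞ neg(b)) ⊞ j) ⊞ neg(neg(l) ⊞ neg(l)))
  Focus inside:  (g(b, l, b ⊞ neg(neg(neg(neg(j)))) ⊞ neg(b)) ⊞ j) ⊞ neg(neg(l) ⊞ neg(l))
  Push neg inside:  distribute neg over ⊞ and collapse double neg
  Collect terms:  g(b, l, j) ⊞ j ⊞ l ⊞ l
  Rebuild:  g(b ⊞ b ⊞ g(b, j, j) ⊞ g(j, l, l), h(b ⊞ b ⊞ j ⊞ j), g(b, l, j) ⊞ j ⊞ l ⊞ l)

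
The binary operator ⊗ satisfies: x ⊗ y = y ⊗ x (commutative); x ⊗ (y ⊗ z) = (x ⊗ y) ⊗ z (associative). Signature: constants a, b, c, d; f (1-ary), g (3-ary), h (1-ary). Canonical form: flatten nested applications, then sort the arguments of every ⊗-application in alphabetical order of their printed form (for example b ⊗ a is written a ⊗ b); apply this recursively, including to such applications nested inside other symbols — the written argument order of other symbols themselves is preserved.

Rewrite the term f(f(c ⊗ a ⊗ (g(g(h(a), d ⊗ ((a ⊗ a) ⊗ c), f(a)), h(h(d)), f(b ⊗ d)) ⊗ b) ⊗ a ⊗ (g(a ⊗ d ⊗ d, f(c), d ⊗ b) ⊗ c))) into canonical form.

Work inside:  c ⊗ a ⊗ (g(g(h(a), d ⊗ ((a ⊗ a) ⊗ c), f(a)), h(h(d)), f(b ⊗ d)) ⊗ b) ⊗ a ⊗ (g(a ⊗ d ⊗ d, f(c), d ⊗ b) ⊗ c)
Un-nest:  c ⊗ a ⊗ g(g(h(a), d ⊗ ((a ⊗ a) ⊗ c), f(a)), h(h(d)), f(b ⊗ d)) ⊗ b ⊗ a ⊗ g(a ⊗ d ⊗ d, f(c), d ⊗ b) ⊗ c
Inside:  g(g(h(a), d ⊗ ((a ⊗ a) ⊗ c), f(a)), h(h(d)), f(b ⊗ d))  →  g(g(h(a), a ⊗ a ⊗ c ⊗ d, f(a)), h(h(d)), f(b ⊗ d))
Inside:  g(a ⊗ d ⊗ d, f(c), d ⊗ b)  →  g(a ⊗ d ⊗ d, f(c), b ⊗ d)
Order the arguments:  a ⊗ a ⊗ b ⊗ c ⊗ c ⊗ g(a ⊗ d ⊗ d, f(c), b ⊗ d) ⊗ g(g(h(a), a ⊗ a ⊗ c ⊗ d, f(a)), h(h(d)), f(b ⊗ d))
Put back:  f(f(a ⊗ a ⊗ b ⊗ c ⊗ c ⊗ g(a ⊗ d ⊗ d, f(c), b ⊗ d) ⊗ g(g(h(a), a ⊗ a ⊗ c ⊗ d, f(a)), h(h(d)), f(b ⊗ d))))

Answer: f(f(a ⊗ a ⊗ b ⊗ c ⊗ c ⊗ g(a ⊗ d ⊗ d, f(c), b ⊗ d) ⊗ g(g(h(a), a ⊗ a ⊗ c ⊗ d, f(a)), h(h(d)), f(b ⊗ d))))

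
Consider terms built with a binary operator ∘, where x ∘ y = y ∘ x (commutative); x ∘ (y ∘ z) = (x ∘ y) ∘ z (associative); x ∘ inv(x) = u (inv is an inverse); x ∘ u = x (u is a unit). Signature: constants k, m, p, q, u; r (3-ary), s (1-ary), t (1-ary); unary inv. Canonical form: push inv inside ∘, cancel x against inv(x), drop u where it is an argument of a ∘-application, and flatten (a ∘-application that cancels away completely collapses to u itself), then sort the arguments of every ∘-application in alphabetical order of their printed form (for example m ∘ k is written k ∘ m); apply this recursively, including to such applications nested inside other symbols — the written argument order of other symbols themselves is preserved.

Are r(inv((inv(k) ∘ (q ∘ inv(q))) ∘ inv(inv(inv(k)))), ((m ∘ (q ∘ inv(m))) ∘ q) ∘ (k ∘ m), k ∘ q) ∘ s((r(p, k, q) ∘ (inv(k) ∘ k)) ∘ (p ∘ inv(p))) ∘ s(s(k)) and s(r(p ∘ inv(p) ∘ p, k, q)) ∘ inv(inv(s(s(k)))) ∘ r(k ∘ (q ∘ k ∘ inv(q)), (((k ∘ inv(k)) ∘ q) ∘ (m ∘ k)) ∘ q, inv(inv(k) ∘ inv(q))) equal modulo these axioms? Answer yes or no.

Answer: yes — both canonical forms are r(k ∘ k, k ∘ m ∘ q ∘ q, k ∘ q) ∘ s(r(p, k, q)) ∘ s(s(k))

Derivation:
Left:  r(inv((inv(k) ∘ (q ∘ inv(q))) ∘ inv(inv(inv(k)))), ((m ∘ (q ∘ inv(m))) ∘ q) ∘ (k ∘ m), k ∘ q) ∘ s((r(p, k, q) ∘ (inv(k) ∘ k)) ∘ (p ∘ inv(p))) ∘ s(s(k))
  Push inv inside:  distribute inv over ∘ and collapse double inv
  Collect:  r(k ∘ k, k ∘ m ∘ q ∘ q, k ∘ q) ∘ s(r(p, k, q)) ∘ s(s(k))
Right:  s(r(p ∘ inv(p) ∘ p, k, q)) ∘ inv(inv(s(s(k)))) ∘ r(k ∘ (q ∘ k ∘ inv(q)), (((k ∘ inv(k)) ∘ q) ∘ (m ∘ k)) ∘ q, inv(inv(k) ∘ inv(q)))
  Push inv inside:  distribute inv over ∘ and collapse double inv
  Collect terms:  s(r(p, k, q)) ∘ s(s(k)) ∘ r(k ∘ k, k ∘ m ∘ q ∘ q, k ∘ q)
  Sort arguments:  r(k ∘ k, k ∘ m ∘ q ∘ q, k ∘ q) ∘ s(r(p, k, q)) ∘ s(s(k))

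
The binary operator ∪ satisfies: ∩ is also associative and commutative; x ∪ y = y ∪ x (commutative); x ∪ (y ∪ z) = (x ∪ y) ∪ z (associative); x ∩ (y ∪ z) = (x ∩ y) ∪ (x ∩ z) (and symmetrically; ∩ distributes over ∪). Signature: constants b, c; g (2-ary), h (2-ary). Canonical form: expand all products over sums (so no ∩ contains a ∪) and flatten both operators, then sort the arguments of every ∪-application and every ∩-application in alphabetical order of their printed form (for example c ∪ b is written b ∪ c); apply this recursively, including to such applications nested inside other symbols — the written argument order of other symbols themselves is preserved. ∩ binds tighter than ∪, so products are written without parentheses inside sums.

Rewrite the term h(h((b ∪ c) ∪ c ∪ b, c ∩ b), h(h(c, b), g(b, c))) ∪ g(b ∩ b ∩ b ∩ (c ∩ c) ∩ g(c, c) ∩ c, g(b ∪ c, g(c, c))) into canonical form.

Answer: g(b ∩ b ∩ b ∩ c ∩ c ∩ c ∩ g(c, c), g(b ∪ c, g(c, c))) ∪ h(h(b ∪ b ∪ c ∪ c, b ∩ c), h(h(c, b), g(b, c)))

Derivation:
Un-nest:  h(h(b ∪ b ∪ c ∪ c, b ∩ c), h(h(c, b), g(b, c))) ∪ g(b ∩ b ∩ b ∩ c ∩ c ∩ c ∩ g(c, c), g(b ∪ c, g(c, c)))
Order the arguments:  g(b ∩ b ∩ b ∩ c ∩ c ∩ c ∩ g(c, c), g(b ∪ c, g(c, c))) ∪ h(h(b ∪ b ∪ c ∪ c, b ∩ c), h(h(c, b), g(b, c)))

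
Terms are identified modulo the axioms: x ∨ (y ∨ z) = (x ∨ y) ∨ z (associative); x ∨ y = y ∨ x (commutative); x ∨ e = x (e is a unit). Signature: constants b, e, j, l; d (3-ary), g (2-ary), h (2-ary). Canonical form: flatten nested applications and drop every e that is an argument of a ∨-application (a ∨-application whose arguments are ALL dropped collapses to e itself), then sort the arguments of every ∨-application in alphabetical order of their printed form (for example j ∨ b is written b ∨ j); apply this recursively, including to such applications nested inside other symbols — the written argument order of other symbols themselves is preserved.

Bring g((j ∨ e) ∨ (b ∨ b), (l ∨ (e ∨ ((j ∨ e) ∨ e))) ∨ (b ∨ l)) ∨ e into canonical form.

Simplify inside:  g((j ∨ e) ∨ (b ∨ b), (l ∨ (e ∨ ((j ∨ e) ∨ e))) ∨ (b ∨ l))  →  g(b ∨ b ∨ j, b ∨ j ∨ l ∨ l)
Drop the unit:  drop e
Sort:  g(b ∨ b ∨ j, b ∨ j ∨ l ∨ l)

Answer: g(b ∨ b ∨ j, b ∨ j ∨ l ∨ l)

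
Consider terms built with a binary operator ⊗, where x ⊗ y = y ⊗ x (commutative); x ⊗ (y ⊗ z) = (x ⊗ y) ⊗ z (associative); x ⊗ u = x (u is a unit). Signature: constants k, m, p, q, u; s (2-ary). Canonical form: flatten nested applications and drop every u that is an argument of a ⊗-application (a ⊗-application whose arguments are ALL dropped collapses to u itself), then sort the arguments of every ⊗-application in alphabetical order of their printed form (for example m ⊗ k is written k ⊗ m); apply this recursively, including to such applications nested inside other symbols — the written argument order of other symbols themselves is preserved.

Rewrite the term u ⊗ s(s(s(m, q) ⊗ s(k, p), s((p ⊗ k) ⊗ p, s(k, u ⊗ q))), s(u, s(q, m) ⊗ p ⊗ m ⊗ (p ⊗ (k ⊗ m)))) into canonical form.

Inside:  s(s(s(m, q) ⊗ s(k, p), s((p ⊗ k) ⊗ p, s(k, u ⊗ q))), s(u, s(q, m) ⊗ p ⊗ m ⊗ (p ⊗ (k ⊗ m))))  →  s(s(s(k, p) ⊗ s(m, q), s(k ⊗ p ⊗ p, s(k, q))), s(u, k ⊗ m ⊗ m ⊗ p ⊗ p ⊗ s(q, m)))
Drop the unit:  drop u
Order the arguments:  s(s(s(k, p) ⊗ s(m, q), s(k ⊗ p ⊗ p, s(k, q))), s(u, k ⊗ m ⊗ m ⊗ p ⊗ p ⊗ s(q, m)))

Answer: s(s(s(k, p) ⊗ s(m, q), s(k ⊗ p ⊗ p, s(k, q))), s(u, k ⊗ m ⊗ m ⊗ p ⊗ p ⊗ s(q, m)))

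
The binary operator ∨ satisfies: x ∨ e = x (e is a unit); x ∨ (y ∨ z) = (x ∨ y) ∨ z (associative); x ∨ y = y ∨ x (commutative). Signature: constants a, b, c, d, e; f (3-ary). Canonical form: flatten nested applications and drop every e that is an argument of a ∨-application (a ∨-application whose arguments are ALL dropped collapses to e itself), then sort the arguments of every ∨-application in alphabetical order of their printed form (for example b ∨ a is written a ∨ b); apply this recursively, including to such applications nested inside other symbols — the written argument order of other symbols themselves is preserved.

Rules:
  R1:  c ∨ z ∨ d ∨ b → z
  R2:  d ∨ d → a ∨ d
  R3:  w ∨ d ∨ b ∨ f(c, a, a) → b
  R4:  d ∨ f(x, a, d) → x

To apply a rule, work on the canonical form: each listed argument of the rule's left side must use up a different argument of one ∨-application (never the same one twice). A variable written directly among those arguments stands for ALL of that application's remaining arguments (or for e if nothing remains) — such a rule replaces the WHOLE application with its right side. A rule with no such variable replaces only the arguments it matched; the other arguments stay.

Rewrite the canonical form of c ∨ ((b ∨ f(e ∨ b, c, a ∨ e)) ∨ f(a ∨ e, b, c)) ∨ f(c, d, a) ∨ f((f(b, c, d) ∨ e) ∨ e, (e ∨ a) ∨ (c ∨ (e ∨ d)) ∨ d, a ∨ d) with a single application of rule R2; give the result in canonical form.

Answer: b ∨ c ∨ f(a, b, c) ∨ f(b, c, a) ∨ f(c, d, a) ∨ f(f(b, c, d), a ∨ a ∨ c ∨ d, a ∨ d)

Derivation:
Canonical form:  b ∨ c ∨ f(a, b, c) ∨ f(b, c, a) ∨ f(c, d, a) ∨ f(f(b, c, d), a ∨ c ∨ d ∨ d, a ∨ d)
R2 matches:  uses d, d
New term:  b ∨ c ∨ f(a, b, c) ∨ f(b, c, a) ∨ f(c, d, a) ∨ f(f(b, c, d), a ∨ a ∨ c ∨ d, a ∨ d)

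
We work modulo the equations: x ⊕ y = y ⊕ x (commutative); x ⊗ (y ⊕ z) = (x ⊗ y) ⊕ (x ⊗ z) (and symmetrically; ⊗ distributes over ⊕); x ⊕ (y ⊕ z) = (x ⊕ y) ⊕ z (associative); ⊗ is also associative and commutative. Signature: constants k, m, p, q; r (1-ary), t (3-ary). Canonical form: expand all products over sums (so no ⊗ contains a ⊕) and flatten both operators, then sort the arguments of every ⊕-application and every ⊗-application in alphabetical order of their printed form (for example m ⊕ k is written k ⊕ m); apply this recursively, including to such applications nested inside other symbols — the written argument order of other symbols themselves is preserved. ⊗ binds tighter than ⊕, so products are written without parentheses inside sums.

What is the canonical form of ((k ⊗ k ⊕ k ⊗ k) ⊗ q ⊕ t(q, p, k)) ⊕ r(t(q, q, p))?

Answer: k ⊗ k ⊗ q ⊕ k ⊗ k ⊗ q ⊕ r(t(q, q, p)) ⊕ t(q, p, k)

Derivation:
Expand:  k ⊗ k ⊗ q ⊕ k ⊗ k ⊗ q ⊕ t(q, p, k) ⊕ r(t(q, q, p))
Sort:  k ⊗ k ⊗ q ⊕ k ⊗ k ⊗ q ⊕ r(t(q, q, p)) ⊕ t(q, p, k)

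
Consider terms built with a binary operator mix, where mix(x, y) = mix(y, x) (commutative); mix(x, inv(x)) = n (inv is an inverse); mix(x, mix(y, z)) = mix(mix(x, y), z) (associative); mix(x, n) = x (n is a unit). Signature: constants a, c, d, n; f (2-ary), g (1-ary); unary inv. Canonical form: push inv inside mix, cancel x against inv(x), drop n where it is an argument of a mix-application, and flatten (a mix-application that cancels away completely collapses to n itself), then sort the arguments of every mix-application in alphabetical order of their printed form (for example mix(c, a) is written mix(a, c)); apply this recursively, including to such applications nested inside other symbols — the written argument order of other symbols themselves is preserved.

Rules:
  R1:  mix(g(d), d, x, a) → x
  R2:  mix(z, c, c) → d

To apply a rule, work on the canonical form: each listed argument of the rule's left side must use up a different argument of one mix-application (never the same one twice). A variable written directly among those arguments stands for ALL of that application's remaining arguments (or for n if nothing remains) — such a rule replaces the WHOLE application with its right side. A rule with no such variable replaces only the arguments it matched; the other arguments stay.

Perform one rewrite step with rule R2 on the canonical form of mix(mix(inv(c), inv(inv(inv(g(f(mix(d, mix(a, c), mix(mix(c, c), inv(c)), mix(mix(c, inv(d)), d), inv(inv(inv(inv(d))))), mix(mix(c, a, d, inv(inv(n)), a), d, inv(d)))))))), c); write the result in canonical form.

Answer: inv(g(f(d, mix(a, a, c, d))))

Derivation:
Canonical form:  inv(g(f(mix(a, c, c, c, d, d), mix(a, a, c, d))))
Apply R2:  consuming c, c;  z := mix(a, c, d, d)
The variable takes the whole remainder — replace the entire application.
New term:  inv(g(f(d, mix(a, a, c, d))))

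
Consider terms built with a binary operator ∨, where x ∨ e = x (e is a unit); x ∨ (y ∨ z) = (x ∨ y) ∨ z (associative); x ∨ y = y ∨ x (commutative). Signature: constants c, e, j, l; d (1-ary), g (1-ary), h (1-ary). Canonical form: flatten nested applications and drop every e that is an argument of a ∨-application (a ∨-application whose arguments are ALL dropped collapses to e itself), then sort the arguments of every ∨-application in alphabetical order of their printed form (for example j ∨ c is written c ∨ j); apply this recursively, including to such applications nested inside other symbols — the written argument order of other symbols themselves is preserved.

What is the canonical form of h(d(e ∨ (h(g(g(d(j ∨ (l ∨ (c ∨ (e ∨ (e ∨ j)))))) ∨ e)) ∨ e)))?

Answer: h(d(h(g(g(d(c ∨ j ∨ j ∨ l))))))

Derivation:
Work inside:  e ∨ (h(g(g(d(j ∨ (l ∨ (c ∨ (e ∨ (e ∨ j)))))) ∨ e)) ∨ e)
Merge nested applications:  e ∨ h(g(g(d(j ∨ (l ∨ (c ∨ (e ∨ (e ∨ j)))))) ∨ e)) ∨ e
Canonicalize subterm:  h(g(g(d(j ∨ (l ∨ (c ∨ (e ∨ (e ∨ j)))))) ∨ e))  →  h(g(g(d(c ∨ j ∨ j ∨ l))))
Units out:  drop e (×2)
Sort:  h(g(g(d(c ∨ j ∨ j ∨ l))))
Put back:  h(d(h(g(g(d(c ∨ j ∨ j ∨ l))))))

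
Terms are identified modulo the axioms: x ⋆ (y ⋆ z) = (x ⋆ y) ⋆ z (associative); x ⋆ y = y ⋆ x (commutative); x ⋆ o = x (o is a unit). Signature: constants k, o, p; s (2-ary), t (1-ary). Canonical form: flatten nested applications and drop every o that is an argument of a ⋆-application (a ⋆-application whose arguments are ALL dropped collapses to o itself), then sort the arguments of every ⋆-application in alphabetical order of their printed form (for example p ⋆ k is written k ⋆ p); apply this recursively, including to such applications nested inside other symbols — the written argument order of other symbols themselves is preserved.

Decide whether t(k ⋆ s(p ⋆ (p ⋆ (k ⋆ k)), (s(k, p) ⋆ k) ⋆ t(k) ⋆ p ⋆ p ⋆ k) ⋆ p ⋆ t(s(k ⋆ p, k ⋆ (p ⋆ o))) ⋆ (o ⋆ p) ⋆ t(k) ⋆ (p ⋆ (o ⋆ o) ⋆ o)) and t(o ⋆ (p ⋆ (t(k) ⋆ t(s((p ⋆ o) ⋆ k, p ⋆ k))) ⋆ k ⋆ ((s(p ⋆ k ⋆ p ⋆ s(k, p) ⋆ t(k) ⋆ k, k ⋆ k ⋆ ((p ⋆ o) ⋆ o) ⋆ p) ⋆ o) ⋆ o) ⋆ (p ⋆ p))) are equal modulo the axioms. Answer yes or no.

Answer: no — t(k ⋆ p ⋆ p ⋆ p ⋆ s(k ⋆ k ⋆ p ⋆ p, k ⋆ k ⋆ p ⋆ p ⋆ s(k, p) ⋆ t(k)) ⋆ t(k) ⋆ t(s(k ⋆ p, k ⋆ p))) vs t(k ⋆ p ⋆ p ⋆ p ⋆ s(k ⋆ k ⋆ p ⋆ p ⋆ s(k, p) ⋆ t(k), k ⋆ k ⋆ p ⋆ p) ⋆ t(k) ⋆ t(s(k ⋆ p, k ⋆ p)))

Derivation:
Left:  t(k ⋆ s(p ⋆ (p ⋆ (k ⋆ k)), (s(k, p) ⋆ k) ⋆ t(k) ⋆ p ⋆ p ⋆ k) ⋆ p ⋆ t(s(k ⋆ p, k ⋆ (p ⋆ o))) ⋆ (o ⋆ p) ⋆ t(k) ⋆ (p ⋆ (o ⋆ o) ⋆ o))
  Work inside:  k ⋆ s(p ⋆ (p ⋆ (k ⋆ k)), (s(k, p) ⋆ k) ⋆ t(k) ⋆ p ⋆ p ⋆ k) ⋆ p ⋆ t(s(k ⋆ p, k ⋆ (p ⋆ o))) ⋆ (o ⋆ p) ⋆ t(k) ⋆ (p ⋆ (o ⋆ o) ⋆ o)
  Merge nested applications:  k ⋆ s(p ⋆ (p ⋆ (k ⋆ k)), (s(k, p) ⋆ k) ⋆ t(k) ⋆ p ⋆ p ⋆ k) ⋆ p ⋆ t(s(k ⋆ p, k ⋆ (p ⋆ o))) ⋆ o ⋆ p ⋆ t(k) ⋆ p ⋆ o ⋆ o ⋆ o
  Simplify inside:  s(p ⋆ (p ⋆ (k ⋆ k)), (s(k, p) ⋆ k) ⋆ t(k) ⋆ p ⋆ p ⋆ k)  →  s(k ⋆ k ⋆ p ⋆ p, k ⋆ k ⋆ p ⋆ p ⋆ s(k, p) ⋆ t(k))
  Canonicalize subterm:  t(s(k ⋆ p, k ⋆ (p ⋆ o)))  →  t(s(k ⋆ p, k ⋆ p))
  Unit:  drop o (×4)
  Sort arguments:  k ⋆ p ⋆ p ⋆ p ⋆ s(k ⋆ k ⋆ p ⋆ p, k ⋆ k ⋆ p ⋆ p ⋆ s(k, p) ⋆ t(k)) ⋆ t(k) ⋆ t(s(k ⋆ p, k ⋆ p))
  Put back:  t(k ⋆ p ⋆ p ⋆ p ⋆ s(k ⋆ k ⋆ p ⋆ p, k ⋆ k ⋆ p ⋆ p ⋆ s(k, p) ⋆ t(k)) ⋆ t(k) ⋆ t(s(k ⋆ p, k ⋆ p)))
Right:  t(o ⋆ (p ⋆ (t(k) ⋆ t(s((p ⋆ o) ⋆ k, p ⋆ k))) ⋆ k ⋆ ((s(p ⋆ k ⋆ p ⋆ s(k, p) ⋆ t(k) ⋆ k, k ⋆ k ⋆ ((p ⋆ o) ⋆ o) ⋆ p) ⋆ o) ⋆ o) ⋆ (p ⋆ p)))
  Focus inside:  o ⋆ (p ⋆ (t(k) ⋆ t(s((p ⋆ o) ⋆ k, p ⋆ k))) ⋆ k ⋆ ((s(p ⋆ k ⋆ p ⋆ s(k, p) ⋆ t(k) ⋆ k, k ⋆ k ⋆ ((p ⋆ o) ⋆ o) ⋆ p) ⋆ o) ⋆ o) ⋆ (p ⋆ p))
  Merge nested applications:  o ⋆ p ⋆ t(k) ⋆ t(s((p ⋆ o) ⋆ k, p ⋆ k)) ⋆ k ⋆ s(p ⋆ k ⋆ p ⋆ s(k, p) ⋆ t(k) ⋆ k, k ⋆ k ⋆ ((p ⋆ o) ⋆ o) ⋆ p) ⋆ o ⋆ o ⋆ p ⋆ p
  Simplify inside:  t(s((p ⋆ o) ⋆ k, p ⋆ k))  →  t(s(k ⋆ p, k ⋆ p))
  Canonicalize subterm:  s(p ⋆ k ⋆ p ⋆ s(k, p) ⋆ t(k) ⋆ k, k ⋆ k ⋆ ((p ⋆ o) ⋆ o) ⋆ p)  →  s(k ⋆ k ⋆ p ⋆ p ⋆ s(k, p) ⋆ t(k), k ⋆ k ⋆ p ⋆ p)
  Drop the unit:  drop o (×3)
  Sort arguments:  k ⋆ p ⋆ p ⋆ p ⋆ s(k ⋆ k ⋆ p ⋆ p ⋆ s(k, p) ⋆ t(k), k ⋆ k ⋆ p ⋆ p) ⋆ t(k) ⋆ t(s(k ⋆ p, k ⋆ p))
  Rebuild:  t(k ⋆ p ⋆ p ⋆ p ⋆ s(k ⋆ k ⋆ p ⋆ p ⋆ s(k, p) ⋆ t(k), k ⋆ k ⋆ p ⋆ p) ⋆ t(k) ⋆ t(s(k ⋆ p, k ⋆ p)))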